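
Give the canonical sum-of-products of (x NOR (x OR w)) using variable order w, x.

Σm(0) = (NOT w AND NOT x)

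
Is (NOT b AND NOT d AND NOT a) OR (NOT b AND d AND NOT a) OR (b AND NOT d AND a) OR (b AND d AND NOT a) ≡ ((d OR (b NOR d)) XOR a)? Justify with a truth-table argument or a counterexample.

Yes, they are equivalent — the two output columns agree on all 8 assignments:
b | d | a | Expression 1 | Expression 2
---------------------------------------
0 | 0 | 0 | 1 | 1
0 | 0 | 1 | 0 | 0
0 | 1 | 0 | 1 | 1
0 | 1 | 1 | 0 | 0
1 | 0 | 0 | 0 | 0
1 | 0 | 1 | 1 | 1
1 | 1 | 0 | 1 | 1
1 | 1 | 1 | 0 | 0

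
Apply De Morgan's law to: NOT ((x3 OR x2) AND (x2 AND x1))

NOT (x3 OR x2) OR NOT (x2 AND x1)
De Morgan's: NOT(AND of terms) = OR of negations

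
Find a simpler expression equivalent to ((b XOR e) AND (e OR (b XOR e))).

By absorption (E AND (E OR v) = E):
= (b XOR e)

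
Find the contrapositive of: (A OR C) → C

Contrapositive: NOT C → NOT (A OR C)
Note: A statement and its contrapositive are logically equivalent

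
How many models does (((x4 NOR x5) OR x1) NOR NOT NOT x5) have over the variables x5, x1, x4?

Satisfying assignments: (0,0,1)
Count: 1 out of 8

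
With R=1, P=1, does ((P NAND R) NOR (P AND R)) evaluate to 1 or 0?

Substituting: ((1 NAND 1) NOR (1 AND 1))
= 0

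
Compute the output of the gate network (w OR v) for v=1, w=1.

Substituting: (1 OR 1)
= 1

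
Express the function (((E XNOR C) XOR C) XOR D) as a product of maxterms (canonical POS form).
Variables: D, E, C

ΠM(2, 3, 4, 5) = (D OR NOT E OR C) AND (D OR NOT E OR NOT C) AND (NOT D OR E OR C) AND (NOT D OR E OR NOT C)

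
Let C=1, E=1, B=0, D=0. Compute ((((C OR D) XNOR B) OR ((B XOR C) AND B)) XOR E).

Substituting: ((((1 OR 0) XNOR 0) OR ((0 XOR 1) AND 0)) XOR 1)
= 1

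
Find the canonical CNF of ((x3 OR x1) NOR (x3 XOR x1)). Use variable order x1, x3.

(x1 OR NOT x3) AND (NOT x1 OR x3) AND (NOT x1 OR NOT x3)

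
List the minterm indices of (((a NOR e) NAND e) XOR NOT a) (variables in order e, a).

Σm(1, 3) = (NOT e AND a) OR (e AND a)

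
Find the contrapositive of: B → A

Contrapositive: NOT A → NOT B
Note: A statement and its contrapositive are logically equivalent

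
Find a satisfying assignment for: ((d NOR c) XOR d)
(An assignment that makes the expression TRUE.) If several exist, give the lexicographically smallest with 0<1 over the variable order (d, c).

d=0, c=0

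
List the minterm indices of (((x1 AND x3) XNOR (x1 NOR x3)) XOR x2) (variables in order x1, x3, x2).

Σm(1, 2, 4, 7) = (NOT x1 AND NOT x3 AND x2) OR (NOT x1 AND x3 AND NOT x2) OR (x1 AND NOT x3 AND NOT x2) OR (x1 AND x3 AND x2)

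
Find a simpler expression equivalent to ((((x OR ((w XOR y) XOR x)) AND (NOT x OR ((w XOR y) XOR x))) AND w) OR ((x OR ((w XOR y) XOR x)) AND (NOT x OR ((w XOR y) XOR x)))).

By absorption (E OR (E AND v) = E) then distribution ((E OR v) AND (E OR NOT v) = E):
= ((w XOR y) XOR x)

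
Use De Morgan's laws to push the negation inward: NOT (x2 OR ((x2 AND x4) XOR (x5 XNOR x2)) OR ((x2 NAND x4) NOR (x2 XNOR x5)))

NOT x2 AND NOT ((x2 AND x4) XOR (x5 XNOR x2)) AND NOT ((x2 NAND x4) NOR (x2 XNOR x5))
De Morgan's: NOT(OR of terms) = AND of negations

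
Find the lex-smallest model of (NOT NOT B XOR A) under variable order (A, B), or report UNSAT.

A=0, B=1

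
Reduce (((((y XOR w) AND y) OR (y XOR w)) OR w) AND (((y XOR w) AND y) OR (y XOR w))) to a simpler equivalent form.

By absorption (E AND (E OR v) = E) then absorption (E OR (E AND v) = E):
= (y XOR w)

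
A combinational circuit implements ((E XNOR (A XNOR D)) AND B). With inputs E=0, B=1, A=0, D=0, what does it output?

Substituting: ((0 XNOR (0 XNOR 0)) AND 1)
= 0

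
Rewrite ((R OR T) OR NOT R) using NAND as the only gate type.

((((R NAND R) NAND (T NAND T)) NAND ((R NAND R) NAND (T NAND T))) NAND ((R NAND R) NAND (R NAND R)))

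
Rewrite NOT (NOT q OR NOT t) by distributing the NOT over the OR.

q AND t
De Morgan's: NOT(OR of terms) = AND of negations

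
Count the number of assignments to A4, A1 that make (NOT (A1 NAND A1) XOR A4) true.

Satisfying assignments: (0,1), (1,0)
Count: 2 out of 4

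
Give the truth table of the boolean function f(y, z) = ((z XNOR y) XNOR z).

y | z | Output
--------------
0 | 0 | 0
0 | 1 | 0
1 | 0 | 1
1 | 1 | 1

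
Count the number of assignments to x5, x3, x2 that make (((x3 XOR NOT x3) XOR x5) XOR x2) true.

Satisfying assignments: (0,0,0), (0,1,0), (1,0,1), (1,1,1)
Count: 4 out of 8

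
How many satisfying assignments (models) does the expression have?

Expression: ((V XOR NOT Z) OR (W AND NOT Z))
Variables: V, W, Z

Satisfying assignments: (0,0,0), (0,1,0), (1,0,1), (1,1,0), (1,1,1)
Count: 5 out of 8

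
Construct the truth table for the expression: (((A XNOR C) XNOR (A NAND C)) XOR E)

E | C | A | Output
------------------
0 | 0 | 0 | 1
0 | 0 | 1 | 0
0 | 1 | 0 | 0
0 | 1 | 1 | 0
1 | 0 | 0 | 0
1 | 0 | 1 | 1
1 | 1 | 0 | 1
1 | 1 | 1 | 1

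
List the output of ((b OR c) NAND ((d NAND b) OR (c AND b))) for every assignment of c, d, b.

c | d | b | Output
------------------
0 | 0 | 0 | 1
0 | 0 | 1 | 0
0 | 1 | 0 | 1
0 | 1 | 1 | 1
1 | 0 | 0 | 0
1 | 0 | 1 | 0
1 | 1 | 0 | 0
1 | 1 | 1 | 0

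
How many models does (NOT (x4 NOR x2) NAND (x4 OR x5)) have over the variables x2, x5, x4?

Satisfying assignments: (0,0,0), (0,1,0), (1,0,0)
Count: 3 out of 8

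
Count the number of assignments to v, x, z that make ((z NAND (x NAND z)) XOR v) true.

Satisfying assignments: (0,0,0), (0,1,0), (0,1,1), (1,0,1)
Count: 4 out of 8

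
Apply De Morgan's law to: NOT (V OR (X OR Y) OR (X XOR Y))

NOT V AND NOT (X OR Y) AND NOT (X XOR Y)
De Morgan's: NOT(OR of terms) = AND of negations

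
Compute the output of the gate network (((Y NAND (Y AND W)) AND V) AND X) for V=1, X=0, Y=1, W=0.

Substituting: (((1 NAND (1 AND 0)) AND 1) AND 0)
= 0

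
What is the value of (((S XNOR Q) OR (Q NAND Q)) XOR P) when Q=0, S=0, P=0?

Substituting: (((0 XNOR 0) OR (0 NAND 0)) XOR 0)
= 1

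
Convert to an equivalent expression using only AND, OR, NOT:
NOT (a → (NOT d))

a AND d
(Negated implication: NOT(A → B) = A AND NOT B)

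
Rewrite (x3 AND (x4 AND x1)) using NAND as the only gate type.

((x3 NAND ((x4 NAND x1) NAND (x4 NAND x1))) NAND (x3 NAND ((x4 NAND x1) NAND (x4 NAND x1))))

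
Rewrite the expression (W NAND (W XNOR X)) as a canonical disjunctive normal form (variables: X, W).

(NOT X AND NOT W) OR (NOT X AND W) OR (X AND NOT W)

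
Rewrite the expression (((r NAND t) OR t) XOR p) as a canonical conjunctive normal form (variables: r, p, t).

(r OR NOT p OR t) AND (r OR NOT p OR NOT t) AND (NOT r OR NOT p OR t) AND (NOT r OR NOT p OR NOT t)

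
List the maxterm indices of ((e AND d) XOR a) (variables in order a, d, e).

ΠM(0, 1, 2, 7) = (a OR d OR e) AND (a OR d OR NOT e) AND (a OR NOT d OR e) AND (NOT a OR NOT d OR NOT e)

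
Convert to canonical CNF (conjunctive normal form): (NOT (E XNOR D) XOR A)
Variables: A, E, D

(A OR E OR D) AND (A OR NOT E OR NOT D) AND (NOT A OR E OR NOT D) AND (NOT A OR NOT E OR D)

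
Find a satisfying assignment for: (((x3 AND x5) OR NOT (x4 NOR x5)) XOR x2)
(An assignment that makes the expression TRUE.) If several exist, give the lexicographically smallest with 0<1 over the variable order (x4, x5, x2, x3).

x4=0, x5=0, x2=1, x3=0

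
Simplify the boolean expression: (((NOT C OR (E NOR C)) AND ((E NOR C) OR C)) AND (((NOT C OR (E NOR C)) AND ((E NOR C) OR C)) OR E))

By absorption (E AND (E OR v) = E) then distribution ((E OR v) AND (E OR NOT v) = E):
= (E NOR C)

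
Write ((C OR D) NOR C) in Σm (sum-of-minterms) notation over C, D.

Σm(0) = (NOT C AND NOT D)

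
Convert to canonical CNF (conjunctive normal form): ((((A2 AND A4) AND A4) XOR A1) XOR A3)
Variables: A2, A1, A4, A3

(A2 OR A1 OR A4 OR A3) AND (A2 OR A1 OR NOT A4 OR A3) AND (A2 OR NOT A1 OR A4 OR NOT A3) AND (A2 OR NOT A1 OR NOT A4 OR NOT A3) AND (NOT A2 OR A1 OR A4 OR A3) AND (NOT A2 OR A1 OR NOT A4 OR NOT A3) AND (NOT A2 OR NOT A1 OR A4 OR NOT A3) AND (NOT A2 OR NOT A1 OR NOT A4 OR A3)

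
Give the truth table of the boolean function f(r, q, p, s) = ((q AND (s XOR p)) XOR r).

r | q | p | s | Output
----------------------
0 | 0 | 0 | 0 | 0
0 | 0 | 0 | 1 | 0
0 | 0 | 1 | 0 | 0
0 | 0 | 1 | 1 | 0
0 | 1 | 0 | 0 | 0
0 | 1 | 0 | 1 | 1
0 | 1 | 1 | 0 | 1
0 | 1 | 1 | 1 | 0
1 | 0 | 0 | 0 | 1
1 | 0 | 0 | 1 | 1
1 | 0 | 1 | 0 | 1
1 | 0 | 1 | 1 | 1
1 | 1 | 0 | 0 | 1
1 | 1 | 0 | 1 | 0
1 | 1 | 1 | 0 | 0
1 | 1 | 1 | 1 | 1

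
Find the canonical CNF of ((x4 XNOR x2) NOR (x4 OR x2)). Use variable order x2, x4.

(x2 OR x4) AND (x2 OR NOT x4) AND (NOT x2 OR x4) AND (NOT x2 OR NOT x4)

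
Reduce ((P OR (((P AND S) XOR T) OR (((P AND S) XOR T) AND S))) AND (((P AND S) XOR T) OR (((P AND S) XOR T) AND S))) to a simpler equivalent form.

By absorption (E AND (E OR v) = E) then absorption (E OR (E AND v) = E):
= ((P AND S) XOR T)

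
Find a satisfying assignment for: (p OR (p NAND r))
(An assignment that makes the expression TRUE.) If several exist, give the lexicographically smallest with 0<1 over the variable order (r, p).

r=0, p=0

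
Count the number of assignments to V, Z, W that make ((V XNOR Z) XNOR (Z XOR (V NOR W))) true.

Satisfying assignments: (0,0,0), (0,1,0), (1,0,0), (1,0,1), (1,1,0), (1,1,1)
Count: 6 out of 8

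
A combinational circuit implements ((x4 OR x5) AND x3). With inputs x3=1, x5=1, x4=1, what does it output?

Substituting: ((1 OR 1) AND 1)
= 1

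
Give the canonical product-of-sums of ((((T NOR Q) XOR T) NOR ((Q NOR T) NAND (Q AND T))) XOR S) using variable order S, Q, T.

ΠM(0, 1, 2, 3) = (S OR Q OR T) AND (S OR Q OR NOT T) AND (S OR NOT Q OR T) AND (S OR NOT Q OR NOT T)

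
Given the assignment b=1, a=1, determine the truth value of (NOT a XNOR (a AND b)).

Substituting: (NOT 1 XNOR (1 AND 1))
= 0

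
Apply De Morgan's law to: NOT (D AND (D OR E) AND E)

NOT D OR NOT (D OR E) OR NOT E
De Morgan's: NOT(AND of terms) = OR of negations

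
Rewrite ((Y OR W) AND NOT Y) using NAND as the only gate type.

((((Y NAND Y) NAND (W NAND W)) NAND (Y NAND Y)) NAND (((Y NAND Y) NAND (W NAND W)) NAND (Y NAND Y)))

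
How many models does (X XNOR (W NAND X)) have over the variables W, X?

Satisfying assignments: (0,1)
Count: 1 out of 4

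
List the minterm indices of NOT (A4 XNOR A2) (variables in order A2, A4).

Σm(1, 2) = (NOT A2 AND A4) OR (A2 AND NOT A4)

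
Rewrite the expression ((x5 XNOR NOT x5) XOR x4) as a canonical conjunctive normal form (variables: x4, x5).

(x4 OR x5) AND (x4 OR NOT x5)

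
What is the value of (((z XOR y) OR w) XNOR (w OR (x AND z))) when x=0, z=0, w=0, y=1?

Substituting: (((0 XOR 1) OR 0) XNOR (0 OR (0 AND 0)))
= 0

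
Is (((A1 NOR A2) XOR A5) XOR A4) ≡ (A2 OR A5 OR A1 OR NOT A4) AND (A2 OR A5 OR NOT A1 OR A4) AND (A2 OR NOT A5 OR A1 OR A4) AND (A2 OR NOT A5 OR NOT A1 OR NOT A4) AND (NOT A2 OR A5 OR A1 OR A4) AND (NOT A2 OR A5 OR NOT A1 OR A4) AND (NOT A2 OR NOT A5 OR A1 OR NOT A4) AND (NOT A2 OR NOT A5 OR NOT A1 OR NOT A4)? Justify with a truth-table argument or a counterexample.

Yes, they are equivalent — the two output columns agree on all 16 assignments:
A2 | A5 | A1 | A4 | Expression 1 | Expression 2
-----------------------------------------------
0 | 0 | 0 | 0 | 1 | 1
0 | 0 | 0 | 1 | 0 | 0
0 | 0 | 1 | 0 | 0 | 0
0 | 0 | 1 | 1 | 1 | 1
0 | 1 | 0 | 0 | 0 | 0
0 | 1 | 0 | 1 | 1 | 1
0 | 1 | 1 | 0 | 1 | 1
0 | 1 | 1 | 1 | 0 | 0
1 | 0 | 0 | 0 | 0 | 0
1 | 0 | 0 | 1 | 1 | 1
1 | 0 | 1 | 0 | 0 | 0
1 | 0 | 1 | 1 | 1 | 1
1 | 1 | 0 | 0 | 1 | 1
1 | 1 | 0 | 1 | 0 | 0
1 | 1 | 1 | 0 | 1 | 1
1 | 1 | 1 | 1 | 0 | 0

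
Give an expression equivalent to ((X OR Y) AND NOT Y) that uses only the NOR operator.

((((X NOR Y) NOR (X NOR Y)) NOR ((X NOR Y) NOR (X NOR Y))) NOR ((Y NOR Y) NOR (Y NOR Y)))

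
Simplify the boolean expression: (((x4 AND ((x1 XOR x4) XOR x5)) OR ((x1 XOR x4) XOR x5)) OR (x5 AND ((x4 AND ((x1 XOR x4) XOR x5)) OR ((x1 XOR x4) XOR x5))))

By absorption (E OR (E AND v) = E) then absorption (E OR (E AND v) = E):
= ((x1 XOR x4) XOR x5)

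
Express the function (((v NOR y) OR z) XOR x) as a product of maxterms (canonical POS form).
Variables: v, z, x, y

ΠM(1, 2, 6, 7, 8, 9, 14, 15) = (v OR z OR x OR NOT y) AND (v OR z OR NOT x OR y) AND (v OR NOT z OR NOT x OR y) AND (v OR NOT z OR NOT x OR NOT y) AND (NOT v OR z OR x OR y) AND (NOT v OR z OR x OR NOT y) AND (NOT v OR NOT z OR NOT x OR y) AND (NOT v OR NOT z OR NOT x OR NOT y)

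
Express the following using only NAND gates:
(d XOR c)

((d NAND (d NAND c)) NAND (c NAND (d NAND c)))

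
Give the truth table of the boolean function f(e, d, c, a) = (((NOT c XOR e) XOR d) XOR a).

e | d | c | a | Output
----------------------
0 | 0 | 0 | 0 | 1
0 | 0 | 0 | 1 | 0
0 | 0 | 1 | 0 | 0
0 | 0 | 1 | 1 | 1
0 | 1 | 0 | 0 | 0
0 | 1 | 0 | 1 | 1
0 | 1 | 1 | 0 | 1
0 | 1 | 1 | 1 | 0
1 | 0 | 0 | 0 | 0
1 | 0 | 0 | 1 | 1
1 | 0 | 1 | 0 | 1
1 | 0 | 1 | 1 | 0
1 | 1 | 0 | 0 | 1
1 | 1 | 0 | 1 | 0
1 | 1 | 1 | 0 | 0
1 | 1 | 1 | 1 | 1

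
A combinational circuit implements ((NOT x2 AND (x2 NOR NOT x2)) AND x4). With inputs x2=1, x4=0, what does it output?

Substituting: ((NOT 1 AND (1 NOR NOT 1)) AND 0)
= 0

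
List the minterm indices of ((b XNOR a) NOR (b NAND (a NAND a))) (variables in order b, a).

Σm(2) = (b AND NOT a)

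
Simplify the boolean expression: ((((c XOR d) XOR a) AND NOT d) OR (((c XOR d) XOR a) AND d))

By distribution ((E AND v) OR (E AND NOT v) = E):
= ((c XOR d) XOR a)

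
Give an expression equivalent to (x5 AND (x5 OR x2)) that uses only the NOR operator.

((x5 NOR x5) NOR (((x5 NOR x2) NOR (x5 NOR x2)) NOR ((x5 NOR x2) NOR (x5 NOR x2))))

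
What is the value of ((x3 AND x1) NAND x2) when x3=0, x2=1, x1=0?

Substituting: ((0 AND 0) NAND 1)
= 1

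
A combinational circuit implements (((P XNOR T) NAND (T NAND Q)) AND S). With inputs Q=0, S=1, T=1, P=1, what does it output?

Substituting: (((1 XNOR 1) NAND (1 NAND 0)) AND 1)
= 0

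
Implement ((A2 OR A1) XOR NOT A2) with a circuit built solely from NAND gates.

((((A2 NAND A2) NAND (A1 NAND A1)) NAND (((A2 NAND A2) NAND (A1 NAND A1)) NAND (A2 NAND A2))) NAND ((A2 NAND A2) NAND (((A2 NAND A2) NAND (A1 NAND A1)) NAND (A2 NAND A2))))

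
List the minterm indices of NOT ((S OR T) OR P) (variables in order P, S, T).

Σm(0) = (NOT P AND NOT S AND NOT T)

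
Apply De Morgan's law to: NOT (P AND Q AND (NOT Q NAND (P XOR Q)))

NOT P OR NOT Q OR NOT (NOT Q NAND (P XOR Q))
De Morgan's: NOT(AND of terms) = OR of negations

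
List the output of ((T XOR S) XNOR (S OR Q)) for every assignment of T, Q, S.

T | Q | S | Output
------------------
0 | 0 | 0 | 1
0 | 0 | 1 | 1
0 | 1 | 0 | 0
0 | 1 | 1 | 1
1 | 0 | 0 | 0
1 | 0 | 1 | 0
1 | 1 | 0 | 1
1 | 1 | 1 | 0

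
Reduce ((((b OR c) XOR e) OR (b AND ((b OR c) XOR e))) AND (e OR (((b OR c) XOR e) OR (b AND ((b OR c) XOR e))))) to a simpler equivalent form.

By absorption (E AND (E OR v) = E) then absorption (E OR (E AND v) = E):
= ((b OR c) XOR e)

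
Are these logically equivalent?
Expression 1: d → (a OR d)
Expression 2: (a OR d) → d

No, Converse is not equivalent to original (counterexample: d=0, a=1)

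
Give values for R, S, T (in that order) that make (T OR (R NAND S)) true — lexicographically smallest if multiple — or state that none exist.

R=0, S=0, T=0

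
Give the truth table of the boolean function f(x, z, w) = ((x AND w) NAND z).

x | z | w | Output
------------------
0 | 0 | 0 | 1
0 | 0 | 1 | 1
0 | 1 | 0 | 1
0 | 1 | 1 | 1
1 | 0 | 0 | 1
1 | 0 | 1 | 1
1 | 1 | 0 | 1
1 | 1 | 1 | 0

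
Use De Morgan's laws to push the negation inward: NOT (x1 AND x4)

NOT x1 OR NOT x4
De Morgan's: NOT(AND of terms) = OR of negations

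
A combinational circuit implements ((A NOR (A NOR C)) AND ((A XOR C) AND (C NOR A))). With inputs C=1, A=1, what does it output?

Substituting: ((1 NOR (1 NOR 1)) AND ((1 XOR 1) AND (1 NOR 1)))
= 0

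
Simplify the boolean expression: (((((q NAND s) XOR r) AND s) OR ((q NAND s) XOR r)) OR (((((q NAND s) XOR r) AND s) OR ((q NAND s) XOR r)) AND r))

By absorption (E OR (E AND v) = E) then absorption (E OR (E AND v) = E):
= ((q NAND s) XOR r)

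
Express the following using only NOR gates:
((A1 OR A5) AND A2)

((((A1 NOR A5) NOR (A1 NOR A5)) NOR ((A1 NOR A5) NOR (A1 NOR A5))) NOR (A2 NOR A2))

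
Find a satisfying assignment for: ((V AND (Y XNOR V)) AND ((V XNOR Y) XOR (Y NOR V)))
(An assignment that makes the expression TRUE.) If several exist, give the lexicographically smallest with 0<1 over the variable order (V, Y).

V=1, Y=1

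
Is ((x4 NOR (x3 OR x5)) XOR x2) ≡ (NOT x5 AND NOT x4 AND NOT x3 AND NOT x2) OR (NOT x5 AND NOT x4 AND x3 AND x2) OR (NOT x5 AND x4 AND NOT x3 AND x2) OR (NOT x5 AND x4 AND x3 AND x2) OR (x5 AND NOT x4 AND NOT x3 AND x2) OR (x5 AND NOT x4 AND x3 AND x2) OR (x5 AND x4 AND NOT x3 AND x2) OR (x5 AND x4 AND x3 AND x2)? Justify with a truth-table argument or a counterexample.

Yes, they are equivalent — the two output columns agree on all 16 assignments:
x5 | x4 | x3 | x2 | Expression 1 | Expression 2
-----------------------------------------------
0 | 0 | 0 | 0 | 1 | 1
0 | 0 | 0 | 1 | 0 | 0
0 | 0 | 1 | 0 | 0 | 0
0 | 0 | 1 | 1 | 1 | 1
0 | 1 | 0 | 0 | 0 | 0
0 | 1 | 0 | 1 | 1 | 1
0 | 1 | 1 | 0 | 0 | 0
0 | 1 | 1 | 1 | 1 | 1
1 | 0 | 0 | 0 | 0 | 0
1 | 0 | 0 | 1 | 1 | 1
1 | 0 | 1 | 0 | 0 | 0
1 | 0 | 1 | 1 | 1 | 1
1 | 1 | 0 | 0 | 0 | 0
1 | 1 | 0 | 1 | 1 | 1
1 | 1 | 1 | 0 | 0 | 0
1 | 1 | 1 | 1 | 1 | 1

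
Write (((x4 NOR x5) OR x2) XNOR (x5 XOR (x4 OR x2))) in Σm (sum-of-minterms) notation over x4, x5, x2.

Σm(1, 5, 6) = (NOT x4 AND NOT x5 AND x2) OR (x4 AND NOT x5 AND x2) OR (x4 AND x5 AND NOT x2)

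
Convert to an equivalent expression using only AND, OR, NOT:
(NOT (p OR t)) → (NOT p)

(p OR t) OR (NOT p)
(Implication elimination: A → B = NOT A OR B)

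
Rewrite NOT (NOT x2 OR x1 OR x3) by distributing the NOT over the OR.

x2 AND NOT x1 AND NOT x3
De Morgan's: NOT(OR of terms) = AND of negations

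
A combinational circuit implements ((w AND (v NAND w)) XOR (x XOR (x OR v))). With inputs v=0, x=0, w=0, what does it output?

Substituting: ((0 AND (0 NAND 0)) XOR (0 XOR (0 OR 0)))
= 0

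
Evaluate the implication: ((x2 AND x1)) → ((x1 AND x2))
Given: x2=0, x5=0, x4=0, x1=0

Antecedent ((x2 AND x1)) = 0; consequent ((x1 AND x2)) = 0.
0 → 0 = 1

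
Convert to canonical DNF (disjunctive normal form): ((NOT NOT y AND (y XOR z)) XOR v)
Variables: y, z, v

(NOT y AND NOT z AND v) OR (NOT y AND z AND v) OR (y AND NOT z AND NOT v) OR (y AND z AND v)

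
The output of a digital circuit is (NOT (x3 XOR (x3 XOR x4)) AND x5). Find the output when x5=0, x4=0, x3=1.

Substituting: (NOT (1 XOR (1 XOR 0)) AND 0)
= 0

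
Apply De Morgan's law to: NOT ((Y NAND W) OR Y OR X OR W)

NOT (Y NAND W) AND NOT Y AND NOT X AND NOT W
De Morgan's: NOT(OR of terms) = AND of negations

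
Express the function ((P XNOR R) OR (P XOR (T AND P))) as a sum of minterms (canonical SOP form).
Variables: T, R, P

Σm(0, 1, 3, 4, 7) = (NOT T AND NOT R AND NOT P) OR (NOT T AND NOT R AND P) OR (NOT T AND R AND P) OR (T AND NOT R AND NOT P) OR (T AND R AND P)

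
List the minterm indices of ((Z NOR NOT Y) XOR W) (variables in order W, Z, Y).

Σm(1, 4, 6, 7) = (NOT W AND NOT Z AND Y) OR (W AND NOT Z AND NOT Y) OR (W AND Z AND NOT Y) OR (W AND Z AND Y)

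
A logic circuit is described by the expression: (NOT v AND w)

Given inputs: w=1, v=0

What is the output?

Substituting: (NOT 0 AND 1)
= 1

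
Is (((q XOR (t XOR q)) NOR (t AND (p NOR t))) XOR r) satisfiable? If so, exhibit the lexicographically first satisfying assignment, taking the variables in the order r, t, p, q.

r=0, t=0, p=0, q=0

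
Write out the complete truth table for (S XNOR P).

S | P | Output
--------------
0 | 0 | 1
0 | 1 | 0
1 | 0 | 0
1 | 1 | 1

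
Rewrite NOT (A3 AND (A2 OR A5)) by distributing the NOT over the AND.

NOT A3 OR NOT (A2 OR A5)
De Morgan's: NOT(AND of terms) = OR of negations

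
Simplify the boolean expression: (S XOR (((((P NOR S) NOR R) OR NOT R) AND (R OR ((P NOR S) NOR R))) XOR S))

By XOR self-cancellation ((E XOR v) XOR v = E) then distribution ((E OR v) AND (E OR NOT v) = E):
= ((P NOR S) NOR R)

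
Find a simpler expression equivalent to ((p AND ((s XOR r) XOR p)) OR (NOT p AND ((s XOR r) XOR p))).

By distribution ((E AND v) OR (E AND NOT v) = E):
= ((s XOR r) XOR p)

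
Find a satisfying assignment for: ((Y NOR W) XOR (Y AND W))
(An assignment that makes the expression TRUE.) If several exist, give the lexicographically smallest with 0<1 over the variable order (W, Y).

W=0, Y=0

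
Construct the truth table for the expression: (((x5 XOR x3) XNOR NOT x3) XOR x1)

x1 | x5 | x3 | Output
---------------------
0 | 0 | 0 | 0
0 | 0 | 1 | 0
0 | 1 | 0 | 1
0 | 1 | 1 | 1
1 | 0 | 0 | 1
1 | 0 | 1 | 1
1 | 1 | 0 | 0
1 | 1 | 1 | 0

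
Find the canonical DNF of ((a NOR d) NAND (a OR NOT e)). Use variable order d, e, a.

(NOT d AND NOT e AND a) OR (NOT d AND e AND NOT a) OR (NOT d AND e AND a) OR (d AND NOT e AND NOT a) OR (d AND NOT e AND a) OR (d AND e AND NOT a) OR (d AND e AND a)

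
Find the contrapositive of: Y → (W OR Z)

Contrapositive: NOT (W OR Z) → NOT Y
Note: A statement and its contrapositive are logically equivalent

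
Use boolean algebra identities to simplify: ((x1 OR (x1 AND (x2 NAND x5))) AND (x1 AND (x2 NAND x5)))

By absorption (E AND (E OR v) = E):
= (x1 AND (x2 NAND x5))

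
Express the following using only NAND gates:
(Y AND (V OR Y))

((Y NAND ((V NAND V) NAND (Y NAND Y))) NAND (Y NAND ((V NAND V) NAND (Y NAND Y))))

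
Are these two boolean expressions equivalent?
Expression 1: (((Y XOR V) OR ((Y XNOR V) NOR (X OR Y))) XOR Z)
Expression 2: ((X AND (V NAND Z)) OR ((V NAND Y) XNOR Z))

No. Counterexample: with Z=0, V=0, Y=0, X=1, Expression 1 = 0 but Expression 2 = 1.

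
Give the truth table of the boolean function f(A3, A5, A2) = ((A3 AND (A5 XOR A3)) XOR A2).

A3 | A5 | A2 | Output
---------------------
0 | 0 | 0 | 0
0 | 0 | 1 | 1
0 | 1 | 0 | 0
0 | 1 | 1 | 1
1 | 0 | 0 | 1
1 | 0 | 1 | 0
1 | 1 | 0 | 0
1 | 1 | 1 | 1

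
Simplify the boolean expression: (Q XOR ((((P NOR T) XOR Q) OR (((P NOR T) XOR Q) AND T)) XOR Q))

By XOR self-cancellation ((E XOR v) XOR v = E) then absorption (E OR (E AND v) = E):
= ((P NOR T) XOR Q)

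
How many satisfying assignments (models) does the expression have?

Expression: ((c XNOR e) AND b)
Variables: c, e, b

Satisfying assignments: (0,0,1), (1,1,1)
Count: 2 out of 8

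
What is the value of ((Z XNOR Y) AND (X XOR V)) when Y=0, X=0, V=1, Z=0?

Substituting: ((0 XNOR 0) AND (0 XOR 1))
= 1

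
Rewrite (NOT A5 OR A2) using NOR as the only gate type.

(((A5 NOR A5) NOR A2) NOR ((A5 NOR A5) NOR A2))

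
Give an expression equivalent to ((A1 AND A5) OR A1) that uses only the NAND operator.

((((A1 NAND A5) NAND (A1 NAND A5)) NAND ((A1 NAND A5) NAND (A1 NAND A5))) NAND (A1 NAND A1))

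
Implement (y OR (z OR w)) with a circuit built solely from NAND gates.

((y NAND y) NAND (((z NAND z) NAND (w NAND w)) NAND ((z NAND z) NAND (w NAND w))))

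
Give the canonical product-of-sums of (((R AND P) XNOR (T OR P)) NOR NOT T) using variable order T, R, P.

ΠM(0, 1, 2, 3, 7) = (T OR R OR P) AND (T OR R OR NOT P) AND (T OR NOT R OR P) AND (T OR NOT R OR NOT P) AND (NOT T OR NOT R OR NOT P)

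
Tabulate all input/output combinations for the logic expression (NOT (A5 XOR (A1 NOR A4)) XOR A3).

A4 | A5 | A3 | A1 | Output
--------------------------
0 | 0 | 0 | 0 | 0
0 | 0 | 0 | 1 | 1
0 | 0 | 1 | 0 | 1
0 | 0 | 1 | 1 | 0
0 | 1 | 0 | 0 | 1
0 | 1 | 0 | 1 | 0
0 | 1 | 1 | 0 | 0
0 | 1 | 1 | 1 | 1
1 | 0 | 0 | 0 | 1
1 | 0 | 0 | 1 | 1
1 | 0 | 1 | 0 | 0
1 | 0 | 1 | 1 | 0
1 | 1 | 0 | 0 | 0
1 | 1 | 0 | 1 | 0
1 | 1 | 1 | 0 | 1
1 | 1 | 1 | 1 | 1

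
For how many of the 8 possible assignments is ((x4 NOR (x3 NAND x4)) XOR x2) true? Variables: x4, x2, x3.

Satisfying assignments: (0,1,0), (0,1,1), (1,1,0), (1,1,1)
Count: 4 out of 8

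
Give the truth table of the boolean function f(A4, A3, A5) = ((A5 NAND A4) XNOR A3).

A4 | A3 | A5 | Output
---------------------
0 | 0 | 0 | 0
0 | 0 | 1 | 0
0 | 1 | 0 | 1
0 | 1 | 1 | 1
1 | 0 | 0 | 0
1 | 0 | 1 | 1
1 | 1 | 0 | 1
1 | 1 | 1 | 0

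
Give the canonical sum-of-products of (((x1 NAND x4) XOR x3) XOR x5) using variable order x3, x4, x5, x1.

Σm(0, 1, 4, 7, 10, 11, 13, 14) = (NOT x3 AND NOT x4 AND NOT x5 AND NOT x1) OR (NOT x3 AND NOT x4 AND NOT x5 AND x1) OR (NOT x3 AND x4 AND NOT x5 AND NOT x1) OR (NOT x3 AND x4 AND x5 AND x1) OR (x3 AND NOT x4 AND x5 AND NOT x1) OR (x3 AND NOT x4 AND x5 AND x1) OR (x3 AND x4 AND NOT x5 AND x1) OR (x3 AND x4 AND x5 AND NOT x1)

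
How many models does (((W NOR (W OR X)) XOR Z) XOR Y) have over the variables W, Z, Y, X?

Satisfying assignments: (0,0,0,0), (0,0,1,1), (0,1,0,1), (0,1,1,0), (1,0,1,0), (1,0,1,1), (1,1,0,0), (1,1,0,1)
Count: 8 out of 16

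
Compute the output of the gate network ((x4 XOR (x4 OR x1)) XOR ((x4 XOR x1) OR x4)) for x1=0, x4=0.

Substituting: ((0 XOR (0 OR 0)) XOR ((0 XOR 0) OR 0))
= 0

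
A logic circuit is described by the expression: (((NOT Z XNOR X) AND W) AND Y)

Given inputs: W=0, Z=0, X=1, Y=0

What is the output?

Substituting: (((NOT 0 XNOR 1) AND 0) AND 0)
= 0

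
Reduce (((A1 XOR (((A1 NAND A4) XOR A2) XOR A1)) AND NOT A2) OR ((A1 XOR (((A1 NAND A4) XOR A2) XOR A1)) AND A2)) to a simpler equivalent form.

By distribution ((E AND v) OR (E AND NOT v) = E) then XOR self-cancellation ((E XOR v) XOR v = E):
= ((A1 NAND A4) XOR A2)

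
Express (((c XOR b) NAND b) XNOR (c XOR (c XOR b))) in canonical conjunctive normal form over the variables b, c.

(b OR c) AND (b OR NOT c) AND (NOT b OR c)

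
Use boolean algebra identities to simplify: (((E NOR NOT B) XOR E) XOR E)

By XOR self-cancellation ((E XOR v) XOR v = E):
= (E NOR NOT B)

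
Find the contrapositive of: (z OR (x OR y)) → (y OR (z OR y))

Contrapositive: NOT (y OR (z OR y)) → NOT (z OR (x OR y))
Note: A statement and its contrapositive are logically equivalent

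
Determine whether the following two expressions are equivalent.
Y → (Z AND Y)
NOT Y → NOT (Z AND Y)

No, Inverse is not equivalent to original (counterexample: Z=0, Y=1)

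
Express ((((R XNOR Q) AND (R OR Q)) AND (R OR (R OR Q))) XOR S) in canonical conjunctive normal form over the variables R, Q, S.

(R OR Q OR S) AND (R OR NOT Q OR S) AND (NOT R OR Q OR S) AND (NOT R OR NOT Q OR NOT S)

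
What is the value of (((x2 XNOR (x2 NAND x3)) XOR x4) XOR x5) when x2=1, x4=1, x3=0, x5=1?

Substituting: (((1 XNOR (1 NAND 0)) XOR 1) XOR 1)
= 1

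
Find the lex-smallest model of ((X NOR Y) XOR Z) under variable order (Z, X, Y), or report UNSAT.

Z=0, X=0, Y=0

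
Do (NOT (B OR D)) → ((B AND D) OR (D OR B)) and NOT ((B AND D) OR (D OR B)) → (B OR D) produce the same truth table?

Yes, Contrapositive is always equivalent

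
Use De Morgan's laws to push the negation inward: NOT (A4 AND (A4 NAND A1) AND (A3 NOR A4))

NOT A4 OR NOT (A4 NAND A1) OR NOT (A3 NOR A4)
De Morgan's: NOT(AND of terms) = OR of negations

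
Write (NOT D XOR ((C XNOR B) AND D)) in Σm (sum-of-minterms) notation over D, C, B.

Σm(0, 1, 2, 3, 4, 7) = (NOT D AND NOT C AND NOT B) OR (NOT D AND NOT C AND B) OR (NOT D AND C AND NOT B) OR (NOT D AND C AND B) OR (D AND NOT C AND NOT B) OR (D AND C AND B)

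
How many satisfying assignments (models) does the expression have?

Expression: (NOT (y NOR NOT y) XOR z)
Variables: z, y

Satisfying assignments: (0,0), (0,1)
Count: 2 out of 4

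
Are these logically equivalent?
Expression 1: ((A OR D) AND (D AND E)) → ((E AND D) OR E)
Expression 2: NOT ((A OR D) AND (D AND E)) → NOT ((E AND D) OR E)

No, Inverse is not equivalent to original (counterexample: D=0, A=0, E=1)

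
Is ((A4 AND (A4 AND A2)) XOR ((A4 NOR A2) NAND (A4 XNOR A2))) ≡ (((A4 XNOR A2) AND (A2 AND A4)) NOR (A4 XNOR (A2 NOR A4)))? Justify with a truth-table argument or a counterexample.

No. Counterexample: with A4=0, A2=0, Expression 1 = 0 but Expression 2 = 1.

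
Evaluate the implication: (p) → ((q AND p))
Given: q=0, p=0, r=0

Antecedent (p) = 0; consequent ((q AND p)) = 0.
0 → 0 = 1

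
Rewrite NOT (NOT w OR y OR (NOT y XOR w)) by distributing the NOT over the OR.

w AND NOT y AND NOT (NOT y XOR w)
De Morgan's: NOT(OR of terms) = AND of negations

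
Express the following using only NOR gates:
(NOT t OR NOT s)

(((t NOR t) NOR (s NOR s)) NOR ((t NOR t) NOR (s NOR s)))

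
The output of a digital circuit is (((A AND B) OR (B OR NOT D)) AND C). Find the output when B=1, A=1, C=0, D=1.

Substituting: (((1 AND 1) OR (1 OR NOT 1)) AND 0)
= 0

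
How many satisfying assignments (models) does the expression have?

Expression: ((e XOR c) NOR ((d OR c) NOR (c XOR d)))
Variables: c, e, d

Satisfying assignments: (0,0,1), (1,1,0), (1,1,1)
Count: 3 out of 8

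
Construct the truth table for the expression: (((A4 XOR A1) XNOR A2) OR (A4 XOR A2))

A4 | A2 | A1 | Output
---------------------
0 | 0 | 0 | 1
0 | 0 | 1 | 0
0 | 1 | 0 | 1
0 | 1 | 1 | 1
1 | 0 | 0 | 1
1 | 0 | 1 | 1
1 | 1 | 0 | 1
1 | 1 | 1 | 0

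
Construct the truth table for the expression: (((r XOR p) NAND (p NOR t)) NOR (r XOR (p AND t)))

r | t | p | Output
------------------
0 | 0 | 0 | 0
0 | 0 | 1 | 0
0 | 1 | 0 | 0
0 | 1 | 1 | 0
1 | 0 | 0 | 0
1 | 0 | 1 | 0
1 | 1 | 0 | 0
1 | 1 | 1 | 0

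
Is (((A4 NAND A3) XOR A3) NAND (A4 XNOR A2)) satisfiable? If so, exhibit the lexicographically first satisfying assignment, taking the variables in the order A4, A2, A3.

A4=0, A2=0, A3=1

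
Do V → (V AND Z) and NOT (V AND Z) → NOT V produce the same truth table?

Yes, Contrapositive is always equivalent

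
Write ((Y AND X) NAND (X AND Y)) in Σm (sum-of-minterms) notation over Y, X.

Σm(0, 1, 2) = (NOT Y AND NOT X) OR (NOT Y AND X) OR (Y AND NOT X)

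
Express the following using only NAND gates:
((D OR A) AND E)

((((D NAND D) NAND (A NAND A)) NAND E) NAND (((D NAND D) NAND (A NAND A)) NAND E))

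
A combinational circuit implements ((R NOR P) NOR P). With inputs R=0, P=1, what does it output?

Substituting: ((0 NOR 1) NOR 1)
= 0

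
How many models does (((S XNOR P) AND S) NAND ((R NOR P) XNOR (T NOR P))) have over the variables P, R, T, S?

Satisfying assignments: (0,0,0,0), (0,0,0,1), (0,0,1,0), (0,0,1,1), (0,1,0,0), (0,1,0,1), (0,1,1,0), (0,1,1,1), (1,0,0,0), (1,0,1,0), (1,1,0,0), (1,1,1,0)
Count: 12 out of 16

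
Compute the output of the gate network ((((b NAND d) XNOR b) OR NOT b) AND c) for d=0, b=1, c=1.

Substituting: ((((1 NAND 0) XNOR 1) OR NOT 1) AND 1)
= 1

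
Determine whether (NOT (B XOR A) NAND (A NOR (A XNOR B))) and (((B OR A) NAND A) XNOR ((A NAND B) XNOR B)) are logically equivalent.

No. Counterexample: with B=0, A=0, Expression 1 = 1 but Expression 2 = 0.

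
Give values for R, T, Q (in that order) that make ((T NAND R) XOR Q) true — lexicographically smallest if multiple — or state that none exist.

R=0, T=0, Q=0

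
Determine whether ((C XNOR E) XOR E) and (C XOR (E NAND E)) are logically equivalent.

No. Counterexample: with E=1, C=0, Expression 1 = 1 but Expression 2 = 0.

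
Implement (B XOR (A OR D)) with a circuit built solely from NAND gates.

((B NAND (B NAND ((A NAND A) NAND (D NAND D)))) NAND (((A NAND A) NAND (D NAND D)) NAND (B NAND ((A NAND A) NAND (D NAND D)))))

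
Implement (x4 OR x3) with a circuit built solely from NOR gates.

((x4 NOR x3) NOR (x4 NOR x3))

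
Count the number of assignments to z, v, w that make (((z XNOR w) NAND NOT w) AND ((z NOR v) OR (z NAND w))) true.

Satisfying assignments: (0,0,1), (0,1,1), (1,0,0), (1,1,0)
Count: 4 out of 8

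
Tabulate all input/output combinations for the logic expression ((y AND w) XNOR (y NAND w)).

y | w | Output
--------------
0 | 0 | 0
0 | 1 | 0
1 | 0 | 0
1 | 1 | 0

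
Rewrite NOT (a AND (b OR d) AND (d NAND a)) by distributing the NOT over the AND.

NOT a OR NOT (b OR d) OR NOT (d NAND a)
De Morgan's: NOT(AND of terms) = OR of negations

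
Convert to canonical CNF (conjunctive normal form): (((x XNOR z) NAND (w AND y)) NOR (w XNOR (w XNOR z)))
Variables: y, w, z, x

(y OR w OR z OR x) AND (y OR w OR z OR NOT x) AND (y OR w OR NOT z OR x) AND (y OR w OR NOT z OR NOT x) AND (y OR NOT w OR z OR x) AND (y OR NOT w OR z OR NOT x) AND (y OR NOT w OR NOT z OR x) AND (y OR NOT w OR NOT z OR NOT x) AND (NOT y OR w OR z OR x) AND (NOT y OR w OR z OR NOT x) AND (NOT y OR w OR NOT z OR x) AND (NOT y OR w OR NOT z OR NOT x) AND (NOT y OR NOT w OR z OR NOT x) AND (NOT y OR NOT w OR NOT z OR x) AND (NOT y OR NOT w OR NOT z OR NOT x)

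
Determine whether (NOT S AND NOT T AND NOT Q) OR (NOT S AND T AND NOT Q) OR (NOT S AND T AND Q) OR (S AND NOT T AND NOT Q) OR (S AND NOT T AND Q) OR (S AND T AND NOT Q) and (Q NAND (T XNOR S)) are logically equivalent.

Yes, they are equivalent — the two output columns agree on all 8 assignments:
S | T | Q | Expression 1 | Expression 2
---------------------------------------
0 | 0 | 0 | 1 | 1
0 | 0 | 1 | 0 | 0
0 | 1 | 0 | 1 | 1
0 | 1 | 1 | 1 | 1
1 | 0 | 0 | 1 | 1
1 | 0 | 1 | 1 | 1
1 | 1 | 0 | 1 | 1
1 | 1 | 1 | 0 | 0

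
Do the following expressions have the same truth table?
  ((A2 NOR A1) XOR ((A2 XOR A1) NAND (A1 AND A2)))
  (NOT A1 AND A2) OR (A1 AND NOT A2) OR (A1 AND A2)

Yes, they are equivalent — the two output columns agree on all 4 assignments:
A1 | A2 | Expression 1 | Expression 2
-------------------------------------
0 | 0 | 0 | 0
0 | 1 | 1 | 1
1 | 0 | 1 | 1
1 | 1 | 1 | 1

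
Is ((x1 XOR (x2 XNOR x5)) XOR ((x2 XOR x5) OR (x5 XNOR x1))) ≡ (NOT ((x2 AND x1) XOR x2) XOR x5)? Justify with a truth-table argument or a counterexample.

No. Counterexample: with x2=0, x5=0, x1=0, Expression 1 = 0 but Expression 2 = 1.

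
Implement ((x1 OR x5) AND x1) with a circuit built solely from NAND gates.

((((x1 NAND x1) NAND (x5 NAND x5)) NAND x1) NAND (((x1 NAND x1) NAND (x5 NAND x5)) NAND x1))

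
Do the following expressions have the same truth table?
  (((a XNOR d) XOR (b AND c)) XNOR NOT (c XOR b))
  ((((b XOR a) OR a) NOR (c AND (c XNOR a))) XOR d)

No. Counterexample: with d=0, b=0, a=0, c=1, Expression 1 = 0 but Expression 2 = 1.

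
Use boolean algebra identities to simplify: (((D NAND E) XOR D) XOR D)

By XOR self-cancellation ((E XOR v) XOR v = E):
= (D NAND E)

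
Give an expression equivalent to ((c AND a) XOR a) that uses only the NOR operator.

((((((c NOR c) NOR (a NOR a)) NOR a) NOR (((c NOR c) NOR (a NOR a)) NOR a)) NOR ((((c NOR c) NOR (a NOR a)) NOR a) NOR (((c NOR c) NOR (a NOR a)) NOR a))) NOR ((((((c NOR c) NOR (a NOR a)) NOR ((c NOR c) NOR (a NOR a))) NOR (a NOR a)) NOR ((((c NOR c) NOR (a NOR a)) NOR ((c NOR c) NOR (a NOR a))) NOR (a NOR a))) NOR (((((c NOR c) NOR (a NOR a)) NOR ((c NOR c) NOR (a NOR a))) NOR (a NOR a)) NOR ((((c NOR c) NOR (a NOR a)) NOR ((c NOR c) NOR (a NOR a))) NOR (a NOR a)))))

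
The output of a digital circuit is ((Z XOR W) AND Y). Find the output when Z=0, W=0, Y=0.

Substituting: ((0 XOR 0) AND 0)
= 0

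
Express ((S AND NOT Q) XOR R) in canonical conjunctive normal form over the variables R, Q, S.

(R OR Q OR S) AND (R OR NOT Q OR S) AND (R OR NOT Q OR NOT S) AND (NOT R OR Q OR NOT S)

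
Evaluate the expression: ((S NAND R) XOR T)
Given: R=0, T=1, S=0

Substituting: ((0 NAND 0) XOR 1)
= 0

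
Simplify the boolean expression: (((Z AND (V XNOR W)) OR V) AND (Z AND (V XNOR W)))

By absorption (E AND (E OR v) = E):
= (Z AND (V XNOR W))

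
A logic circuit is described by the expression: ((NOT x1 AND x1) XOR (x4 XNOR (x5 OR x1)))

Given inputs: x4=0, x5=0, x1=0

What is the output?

Substituting: ((NOT 0 AND 0) XOR (0 XNOR (0 OR 0)))
= 1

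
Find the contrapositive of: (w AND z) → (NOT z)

Contrapositive: z → NOT (w AND z)
Note: A statement and its contrapositive are logically equivalent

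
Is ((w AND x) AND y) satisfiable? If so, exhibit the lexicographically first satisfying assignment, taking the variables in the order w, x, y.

w=1, x=1, y=1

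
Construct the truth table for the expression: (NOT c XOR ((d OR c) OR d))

d | c | Output
--------------
0 | 0 | 1
0 | 1 | 1
1 | 0 | 0
1 | 1 | 1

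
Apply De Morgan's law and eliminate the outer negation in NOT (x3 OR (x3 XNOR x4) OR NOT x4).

NOT x3 AND NOT (x3 XNOR x4) AND x4
De Morgan's: NOT(OR of terms) = AND of negations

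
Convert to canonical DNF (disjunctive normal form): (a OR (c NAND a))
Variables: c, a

(NOT c AND NOT a) OR (NOT c AND a) OR (c AND NOT a) OR (c AND a)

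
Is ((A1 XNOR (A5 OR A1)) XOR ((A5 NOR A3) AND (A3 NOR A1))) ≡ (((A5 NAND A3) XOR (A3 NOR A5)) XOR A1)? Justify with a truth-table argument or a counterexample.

No. Counterexample: with A5=0, A1=1, A3=1, Expression 1 = 1 but Expression 2 = 0.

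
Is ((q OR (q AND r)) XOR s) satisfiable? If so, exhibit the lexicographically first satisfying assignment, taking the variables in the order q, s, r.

q=0, s=1, r=0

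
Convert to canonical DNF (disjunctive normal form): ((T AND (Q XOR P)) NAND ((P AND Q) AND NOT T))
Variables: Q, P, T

(NOT Q AND NOT P AND NOT T) OR (NOT Q AND NOT P AND T) OR (NOT Q AND P AND NOT T) OR (NOT Q AND P AND T) OR (Q AND NOT P AND NOT T) OR (Q AND NOT P AND T) OR (Q AND P AND NOT T) OR (Q AND P AND T)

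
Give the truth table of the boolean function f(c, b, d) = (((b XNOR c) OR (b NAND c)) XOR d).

c | b | d | Output
------------------
0 | 0 | 0 | 1
0 | 0 | 1 | 0
0 | 1 | 0 | 1
0 | 1 | 1 | 0
1 | 0 | 0 | 1
1 | 0 | 1 | 0
1 | 1 | 0 | 1
1 | 1 | 1 | 0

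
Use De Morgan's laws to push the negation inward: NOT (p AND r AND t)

NOT p OR NOT r OR NOT t
De Morgan's: NOT(AND of terms) = OR of negations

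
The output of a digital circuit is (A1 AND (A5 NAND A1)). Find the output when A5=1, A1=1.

Substituting: (1 AND (1 NAND 1))
= 0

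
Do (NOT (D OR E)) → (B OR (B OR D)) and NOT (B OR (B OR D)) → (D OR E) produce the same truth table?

Yes, Contrapositive is always equivalent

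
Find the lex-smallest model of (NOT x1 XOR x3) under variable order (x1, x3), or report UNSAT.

x1=0, x3=0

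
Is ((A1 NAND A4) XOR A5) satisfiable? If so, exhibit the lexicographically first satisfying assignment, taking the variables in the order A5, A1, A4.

A5=0, A1=0, A4=0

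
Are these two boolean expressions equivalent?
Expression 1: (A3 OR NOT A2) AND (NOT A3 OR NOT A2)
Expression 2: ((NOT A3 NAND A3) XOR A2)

Yes, they are equivalent — the two output columns agree on all 4 assignments:
A3 | A2 | Expression 1 | Expression 2
-------------------------------------
0 | 0 | 1 | 1
0 | 1 | 0 | 0
1 | 0 | 1 | 1
1 | 1 | 0 | 0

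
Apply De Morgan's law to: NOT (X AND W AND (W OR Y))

NOT X OR NOT W OR NOT (W OR Y)
De Morgan's: NOT(AND of terms) = OR of negations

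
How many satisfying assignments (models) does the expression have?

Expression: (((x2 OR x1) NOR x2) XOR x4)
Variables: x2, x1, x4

Satisfying assignments: (0,0,0), (0,1,1), (1,0,1), (1,1,1)
Count: 4 out of 8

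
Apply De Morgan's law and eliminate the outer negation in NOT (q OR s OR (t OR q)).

NOT q AND NOT s AND NOT (t OR q)
De Morgan's: NOT(OR of terms) = AND of negations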